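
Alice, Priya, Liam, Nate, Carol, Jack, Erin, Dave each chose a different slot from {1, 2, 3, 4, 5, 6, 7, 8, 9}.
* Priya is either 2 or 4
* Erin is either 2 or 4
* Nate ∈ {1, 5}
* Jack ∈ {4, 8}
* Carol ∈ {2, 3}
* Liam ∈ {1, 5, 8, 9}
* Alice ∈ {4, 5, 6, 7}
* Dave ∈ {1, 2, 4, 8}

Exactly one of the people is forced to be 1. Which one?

The 2 variables Priya and Erin are confined to {2, 4}, which locks those values in; drop them from Alice, Carol, Jack, Dave.
Carol has just one choice, so Carol = 3.
Jack's domain is down to {8}, so Jack = 8. Remove 8 from Liam, Dave.
So 1 goes to Dave.

Dave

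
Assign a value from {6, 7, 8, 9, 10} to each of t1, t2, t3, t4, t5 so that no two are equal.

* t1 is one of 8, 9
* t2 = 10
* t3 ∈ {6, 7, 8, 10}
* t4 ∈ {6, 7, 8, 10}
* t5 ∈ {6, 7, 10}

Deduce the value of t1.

t2 has just one choice, so t2 = 10. Strike 10 from t3, t4, t5.
The 4 still-open variables draw from only 4 values {6, 7, 8, 9}, so each is used; only t1 can be 9, hence t1 = 9.

9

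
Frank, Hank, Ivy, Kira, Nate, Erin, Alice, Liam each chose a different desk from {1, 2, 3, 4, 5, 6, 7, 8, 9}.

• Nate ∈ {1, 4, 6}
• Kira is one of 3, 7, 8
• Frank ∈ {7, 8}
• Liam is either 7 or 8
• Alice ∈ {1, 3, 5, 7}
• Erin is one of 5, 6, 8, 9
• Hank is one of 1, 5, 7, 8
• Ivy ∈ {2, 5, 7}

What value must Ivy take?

2

Frank and Liam between them cover only {7, 8} — a naked pair. Remove those values from Hank, Ivy, Kira, Erin, Alice.
Kira's domain is down to {3}, so Kira = 3. Eliminate 3 elsewhere: Alice.
Hank and Alice share exactly the 2 values {1, 5}; by pigeonhole those values go to them, so strike 1, 5 from Ivy, Nate, Erin.
So Ivy = 2.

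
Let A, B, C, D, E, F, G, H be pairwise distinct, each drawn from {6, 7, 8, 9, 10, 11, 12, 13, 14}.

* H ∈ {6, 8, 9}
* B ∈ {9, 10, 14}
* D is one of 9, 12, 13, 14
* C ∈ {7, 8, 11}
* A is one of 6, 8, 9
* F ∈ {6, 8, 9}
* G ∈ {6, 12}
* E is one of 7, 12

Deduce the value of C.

11

A, F, H between them cover only {6, 8, 9} — a naked triple. Remove those values from B, C, D, G.
G has just one choice, so G = 12. Remove 12 from D, E.
E must be 7 (only option left). Remove 7 from C.
So C = 11.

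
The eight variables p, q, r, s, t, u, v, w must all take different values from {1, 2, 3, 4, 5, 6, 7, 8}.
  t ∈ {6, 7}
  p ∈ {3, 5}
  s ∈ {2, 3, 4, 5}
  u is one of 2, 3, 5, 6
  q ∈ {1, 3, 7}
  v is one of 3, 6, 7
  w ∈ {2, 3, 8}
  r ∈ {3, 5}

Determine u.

The 8 variables draw from only 8 values {1, 2, 3, 4, 5, 6, 7, 8}, so each is used; only q can be 1, hence q = 1.
Among the 7 still-open variables, 4 fits only s (and all 7 values in {2, 3, 4, 5, 6, 7, 8} must be used), so s = 4.
Among the 6 still-open variables, 8 fits only w (and all 6 values in {2, 3, 5, 6, 7, 8} must be used), so w = 8.
The 5 still-open variables together cover exactly {2, 3, 5, 6, 7} — 5 values for 5 variables — and 2 appears only in u's list, so u = 2.

2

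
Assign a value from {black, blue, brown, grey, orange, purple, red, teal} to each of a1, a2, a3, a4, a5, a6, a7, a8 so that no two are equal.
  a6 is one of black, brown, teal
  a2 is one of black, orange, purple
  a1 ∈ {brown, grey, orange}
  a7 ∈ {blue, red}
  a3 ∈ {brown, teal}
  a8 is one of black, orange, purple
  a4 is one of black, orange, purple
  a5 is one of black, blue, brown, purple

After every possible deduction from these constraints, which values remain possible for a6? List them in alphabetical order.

Among the 8 variables, grey fits only a1 (and all 8 values in {black, blue, brown, grey, orange, purple, red, teal} must be used), so a1 = grey.
The 7 still-open variables draw from only 7 values {black, blue, brown, orange, purple, red, teal}, so each is used; only a7 can be red, hence a7 = red.
The 6 still-open variables together cover exactly {black, blue, brown, orange, purple, teal} — 6 values for 6 variables — and blue appears only in a5's list, so a5 = blue.
The 3 variables a2, a4, a8 are confined to {black, orange, purple}, which locks those values in; drop them from a6.
No further eliminations apply; a6 can still be any of brown, teal.

brown, teal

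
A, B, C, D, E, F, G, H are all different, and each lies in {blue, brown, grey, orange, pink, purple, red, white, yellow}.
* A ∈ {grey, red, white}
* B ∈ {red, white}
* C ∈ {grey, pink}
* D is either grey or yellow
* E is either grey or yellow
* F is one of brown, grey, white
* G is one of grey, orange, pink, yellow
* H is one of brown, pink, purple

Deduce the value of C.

pink

The 8 variables draw from only 8 values {brown, grey, orange, pink, purple, red, white, yellow}, so each is used; only G can be orange, hence G = orange.
The 7 still-open variables draw from only 7 values {brown, grey, pink, purple, red, white, yellow}, so each is used; only H can be purple, hence H = purple.
The 6 still-open variables draw from only 6 values {brown, grey, pink, red, white, yellow}, so each is used; only F can be brown, hence F = brown.
The 5 still-open variables draw from only 5 values {grey, pink, red, white, yellow}, so each is used; only C can be pink, hence C = pink.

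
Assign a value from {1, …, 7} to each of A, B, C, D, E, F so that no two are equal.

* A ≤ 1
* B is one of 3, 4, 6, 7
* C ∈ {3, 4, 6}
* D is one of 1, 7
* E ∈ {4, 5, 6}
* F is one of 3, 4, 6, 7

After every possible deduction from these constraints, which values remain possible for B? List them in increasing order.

3, 4, 6

A has just one choice, so A = 1. Eliminate 1 elsewhere: D.
D has just one choice, so D = 7. Strike 7 from B, F.
The 4 still-open variables draw from only 4 values {3, 4, 5, 6}, so each is used; only E can be 5, hence E = 5.
No further eliminations apply; B can still be any of 3, 4, 6.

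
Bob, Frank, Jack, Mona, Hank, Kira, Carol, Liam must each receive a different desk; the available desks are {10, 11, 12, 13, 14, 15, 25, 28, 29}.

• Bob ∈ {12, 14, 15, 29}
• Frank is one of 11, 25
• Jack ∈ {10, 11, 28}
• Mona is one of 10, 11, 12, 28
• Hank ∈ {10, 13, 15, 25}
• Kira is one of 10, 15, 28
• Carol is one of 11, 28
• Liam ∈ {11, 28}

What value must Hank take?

13

Carol and Liam share exactly the 2 values {11, 28}; by pigeonhole those values go to them, so strike 11, 28 from Frank, Jack, Mona, Kira.
Frank must be 25 (only option left). Eliminate 25 elsewhere: Hank.
That leaves Jack = 10. Remove 10 from Mona, Hank, Kira.
Mona's domain is down to {12}, so Mona = 12. Eliminate 12 elsewhere: Bob.
Kira must be 15 (only option left). So Bob, Hank can't be 15.
So Hank = 13.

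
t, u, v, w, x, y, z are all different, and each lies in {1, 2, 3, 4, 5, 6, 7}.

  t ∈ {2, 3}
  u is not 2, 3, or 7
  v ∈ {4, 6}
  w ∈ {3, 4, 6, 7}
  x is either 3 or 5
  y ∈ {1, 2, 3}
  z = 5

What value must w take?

7

z has just one choice, so z = 5. Strike 5 from u, x.
x has just one choice, so x = 3. So t, w, y can't be 3.
t must be 2 (only option left). Eliminate 2 elsewhere: y.
y's domain is down to {1}, so y = 1. So u can't be 1.
Among the 3 still-open variables, 7 fits only w (and all 3 values in {4, 6, 7} must be used), so w = 7.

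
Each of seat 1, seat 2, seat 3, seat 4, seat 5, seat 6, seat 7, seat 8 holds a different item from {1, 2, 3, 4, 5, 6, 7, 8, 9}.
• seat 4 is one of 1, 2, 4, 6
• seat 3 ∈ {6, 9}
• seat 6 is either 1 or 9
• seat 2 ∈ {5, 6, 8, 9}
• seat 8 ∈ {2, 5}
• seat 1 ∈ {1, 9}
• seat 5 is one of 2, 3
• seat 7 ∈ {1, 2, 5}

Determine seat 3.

6

The 8 variables draw from only 8 values {1, 2, 3, 4, 5, 6, 8, 9}, so each is used; only seat 5 can be 3, hence seat 5 = 3.
The 7 still-open variables together cover exactly {1, 2, 4, 5, 6, 8, 9} — 7 values for 7 variables — and 4 appears only in seat 4's list, so seat 4 = 4.
The 6 still-open variables draw from only 6 values {1, 2, 5, 6, 8, 9}, so each is used; only seat 2 can be 8, hence seat 2 = 8.
The 5 still-open variables together cover exactly {1, 2, 5, 6, 9} — 5 values for 5 variables — and 6 appears only in seat 3's list, so seat 3 = 6.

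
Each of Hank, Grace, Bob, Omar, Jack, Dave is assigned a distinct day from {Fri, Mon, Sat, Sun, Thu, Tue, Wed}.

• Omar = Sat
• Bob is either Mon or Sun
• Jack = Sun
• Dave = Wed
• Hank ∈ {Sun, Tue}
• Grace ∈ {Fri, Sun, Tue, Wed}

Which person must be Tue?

Hank

Omar's domain is down to {Sat}, so Omar = Sat.
Jack's domain is down to {Sun}, so Jack = Sun. Eliminate Sun elsewhere: Hank, Grace, Bob.
So Tue goes to Hank.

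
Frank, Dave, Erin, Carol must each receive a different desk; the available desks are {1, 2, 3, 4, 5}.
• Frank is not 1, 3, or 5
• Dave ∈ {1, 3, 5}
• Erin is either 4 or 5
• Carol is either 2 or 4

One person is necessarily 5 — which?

Frank and Carol share exactly the 2 values {2, 4}; by pigeonhole those values go to them, so strike 2, 4 from Erin.
So 5 goes to Erin.

Erin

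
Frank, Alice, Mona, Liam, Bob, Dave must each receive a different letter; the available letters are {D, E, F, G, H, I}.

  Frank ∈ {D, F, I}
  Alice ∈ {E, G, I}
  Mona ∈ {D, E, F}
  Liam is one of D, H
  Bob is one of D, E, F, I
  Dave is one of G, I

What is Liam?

The 6 variables draw from only 6 values {D, E, F, G, H, I}, so each is used; only Liam can be H, hence Liam = H.

H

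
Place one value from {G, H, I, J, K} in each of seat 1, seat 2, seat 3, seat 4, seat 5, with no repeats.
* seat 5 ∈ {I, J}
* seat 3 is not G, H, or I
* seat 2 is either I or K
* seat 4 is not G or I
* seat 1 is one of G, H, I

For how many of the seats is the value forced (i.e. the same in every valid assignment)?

2

The 5 variables together cover exactly {G, H, I, J, K} — 5 values for 5 variables — and G appears only in seat 1's list, so seat 1 = G.
The 4 still-open variables together cover exactly {H, I, J, K} — 4 values for 4 variables — and H appears only in seat 4's list, so seat 4 = H.
Determined: seat 1=G, seat 4=H. The other seats each still have more than one consistent value. That makes 2.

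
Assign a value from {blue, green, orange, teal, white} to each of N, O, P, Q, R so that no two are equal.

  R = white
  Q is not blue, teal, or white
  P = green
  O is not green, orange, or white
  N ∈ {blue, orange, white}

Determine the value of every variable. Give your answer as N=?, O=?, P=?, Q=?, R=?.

N=blue, O=teal, P=green, Q=orange, R=white

P has just one choice, so P = green. Remove green from Q.
Q must be orange (only option left). Eliminate orange elsewhere: N.
R has just one choice, so R = white. Remove white from N.
N has just one choice, so N = blue. Strike blue from O.
O has just one choice, so O = teal.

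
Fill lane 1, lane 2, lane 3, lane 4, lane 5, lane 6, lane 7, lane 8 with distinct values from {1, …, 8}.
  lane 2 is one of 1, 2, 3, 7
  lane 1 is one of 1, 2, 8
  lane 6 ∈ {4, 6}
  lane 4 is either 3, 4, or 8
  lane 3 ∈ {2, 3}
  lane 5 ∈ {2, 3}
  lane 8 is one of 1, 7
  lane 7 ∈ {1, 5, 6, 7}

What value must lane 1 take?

8

Among the 8 variables, 5 fits only lane 7 (and all 8 values in {1, 2, 3, 4, 5, 6, 7, 8} must be used), so lane 7 = 5.
The 7 still-open variables draw from only 7 values {1, 2, 3, 4, 6, 7, 8}, so each is used; only lane 6 can be 6, hence lane 6 = 6.
Among the 6 still-open variables, 4 fits only lane 4 (and all 6 values in {1, 2, 3, 4, 7, 8} must be used), so lane 4 = 4.
The 5 still-open variables together cover exactly {1, 2, 3, 7, 8} — 5 values for 5 variables — and 8 appears only in lane 1's list, so lane 1 = 8.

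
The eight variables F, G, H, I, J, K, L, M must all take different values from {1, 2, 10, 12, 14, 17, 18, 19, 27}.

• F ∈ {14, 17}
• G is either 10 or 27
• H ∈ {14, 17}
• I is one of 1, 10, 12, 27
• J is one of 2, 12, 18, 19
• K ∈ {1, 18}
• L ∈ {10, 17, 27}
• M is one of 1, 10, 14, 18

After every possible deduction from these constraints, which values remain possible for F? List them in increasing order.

14, 17

The 2 variables F and H are confined to {14, 17}, which locks those values in; drop them from L, M.
G and L share exactly the 2 values {10, 27}; by pigeonhole those values go to them, so strike 10, 27 from I, M.
K and M between them cover only {1, 18} — a naked pair. Remove those values from I, J.
I must be 12 (only option left). Strike 12 from J.
No further eliminations apply; F can still be any of 14, 17.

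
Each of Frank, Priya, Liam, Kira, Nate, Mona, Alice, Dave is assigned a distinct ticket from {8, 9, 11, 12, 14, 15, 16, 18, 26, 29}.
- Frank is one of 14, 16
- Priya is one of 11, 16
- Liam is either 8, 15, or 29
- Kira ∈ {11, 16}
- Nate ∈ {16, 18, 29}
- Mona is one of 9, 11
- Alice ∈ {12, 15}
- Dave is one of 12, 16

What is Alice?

Priya and Kira share exactly the 2 values {11, 16}; by pigeonhole those values go to them, so strike 11, 16 from Frank, Nate, Mona, Dave.
Frank must be 14 (only option left).
That leaves Mona = 9.
Dave's domain is down to {12}, so Dave = 12. Strike 12 from Alice.
So Alice = 15.

15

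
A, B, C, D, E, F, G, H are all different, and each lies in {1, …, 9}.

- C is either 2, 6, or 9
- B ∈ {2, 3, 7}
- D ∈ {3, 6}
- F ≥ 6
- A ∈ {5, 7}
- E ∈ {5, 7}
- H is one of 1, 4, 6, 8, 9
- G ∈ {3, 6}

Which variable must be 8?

F

A and E between them cover only {5, 7} — a naked pair. Remove those values from B, F.
D and G between them cover only {3, 6} — a naked pair. Remove those values from B, C, F, H.
B's domain is down to {2}, so B = 2. Strike 2 from C.
C must be 9 (only option left). So F, H can't be 9.
So 8 goes to F.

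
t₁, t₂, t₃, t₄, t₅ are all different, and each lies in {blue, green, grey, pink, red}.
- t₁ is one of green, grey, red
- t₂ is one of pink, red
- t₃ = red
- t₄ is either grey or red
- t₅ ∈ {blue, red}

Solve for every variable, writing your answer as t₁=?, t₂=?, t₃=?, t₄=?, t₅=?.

t₃ must be red (only option left). Strike red from t₁, t₂, t₄, t₅.
t₄'s domain is down to {grey}, so t₄ = grey. Remove grey from t₁.
t₅ must be blue (only option left).
That leaves t₁ = green.
That leaves t₂ = pink.

t₁=green, t₂=pink, t₃=red, t₄=grey, t₅=blue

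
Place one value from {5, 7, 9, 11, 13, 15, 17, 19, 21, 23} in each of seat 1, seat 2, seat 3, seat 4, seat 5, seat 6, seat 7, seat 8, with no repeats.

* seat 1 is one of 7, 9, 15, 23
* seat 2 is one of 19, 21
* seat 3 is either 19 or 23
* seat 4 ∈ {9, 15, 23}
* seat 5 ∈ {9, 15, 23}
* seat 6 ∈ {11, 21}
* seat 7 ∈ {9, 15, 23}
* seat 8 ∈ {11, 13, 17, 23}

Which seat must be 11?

seat 4, seat 5, seat 7 share exactly the 3 values {9, 15, 23}; by pigeonhole those values go to them, so strike 9, 15, 23 from seat 1, seat 3, seat 8.
seat 1's domain is down to {7}, so seat 1 = 7.
seat 3 must be 19 (only option left). So seat 2 can't be 19.
seat 2 must be 21 (only option left). Strike 21 from seat 6.
So 11 goes to seat 6.

seat 6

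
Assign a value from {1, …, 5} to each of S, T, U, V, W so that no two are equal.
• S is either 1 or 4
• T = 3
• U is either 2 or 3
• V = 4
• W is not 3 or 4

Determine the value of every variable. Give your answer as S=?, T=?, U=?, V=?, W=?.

S=1, T=3, U=2, V=4, W=5

T must be 3 (only option left). Eliminate 3 elsewhere: U.
That leaves U = 2. Remove 2 from W.
That leaves V = 4. Remove 4 from S.
S must be 1 (only option left). Eliminate 1 elsewhere: W.
W's domain is down to {5}, so W = 5.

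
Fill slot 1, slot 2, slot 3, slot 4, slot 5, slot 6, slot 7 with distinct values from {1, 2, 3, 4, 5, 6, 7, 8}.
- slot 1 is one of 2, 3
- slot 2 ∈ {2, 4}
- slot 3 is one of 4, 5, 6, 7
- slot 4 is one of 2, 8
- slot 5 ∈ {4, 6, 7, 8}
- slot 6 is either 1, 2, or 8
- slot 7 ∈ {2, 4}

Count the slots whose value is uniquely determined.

3

The 2 variables slot 2 and slot 7 are confined to {2, 4}, which locks those values in; drop them from slot 1, slot 3, slot 4, slot 5, slot 6.
That leaves slot 1 = 3.
slot 4's domain is down to {8}, so slot 4 = 8. Remove 8 from slot 5, slot 6.
slot 6's domain is down to {1}, so slot 6 = 1.
Determined: slot 1=3, slot 4=8, slot 6=1. The other slots each still have more than one consistent value. That makes 3.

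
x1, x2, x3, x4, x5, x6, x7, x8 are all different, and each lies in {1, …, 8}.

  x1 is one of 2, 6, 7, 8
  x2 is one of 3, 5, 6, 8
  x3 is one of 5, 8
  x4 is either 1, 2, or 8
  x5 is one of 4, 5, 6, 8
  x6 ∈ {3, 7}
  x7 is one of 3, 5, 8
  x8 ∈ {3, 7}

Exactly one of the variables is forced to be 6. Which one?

x2

The 8 variables draw from only 8 values {1, 2, 3, 4, 5, 6, 7, 8}, so each is used; only x4 can be 1, hence x4 = 1.
The 7 still-open variables together cover exactly {2, 3, 4, 5, 6, 7, 8} — 7 values for 7 variables — and 2 appears only in x1's list, so x1 = 2.
Among the 6 still-open variables, 4 fits only x5 (and all 6 values in {3, 4, 5, 6, 7, 8} must be used), so x5 = 4.
The 5 still-open variables together cover exactly {3, 5, 6, 7, 8} — 5 values for 5 variables — and 6 appears only in x2's list, so x2 = 6.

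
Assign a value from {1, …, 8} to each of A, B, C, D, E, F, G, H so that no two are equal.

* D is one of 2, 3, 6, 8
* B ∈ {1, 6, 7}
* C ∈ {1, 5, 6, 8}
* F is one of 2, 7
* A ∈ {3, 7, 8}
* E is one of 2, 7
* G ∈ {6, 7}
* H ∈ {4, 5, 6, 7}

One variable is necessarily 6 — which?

The 8 variables together cover exactly {1, 2, 3, 4, 5, 6, 7, 8} — 8 values for 8 variables — and 4 appears only in H's list, so H = 4.
Among the 7 still-open variables, 5 fits only C (and all 7 values in {1, 2, 3, 5, 6, 7, 8} must be used), so C = 5.
Among the 6 still-open variables, 1 fits only B (and all 6 values in {1, 2, 3, 6, 7, 8} must be used), so B = 1.
E and F between them cover only {2, 7} — a naked pair. Remove those values from A, D, G.
So 6 goes to G.

G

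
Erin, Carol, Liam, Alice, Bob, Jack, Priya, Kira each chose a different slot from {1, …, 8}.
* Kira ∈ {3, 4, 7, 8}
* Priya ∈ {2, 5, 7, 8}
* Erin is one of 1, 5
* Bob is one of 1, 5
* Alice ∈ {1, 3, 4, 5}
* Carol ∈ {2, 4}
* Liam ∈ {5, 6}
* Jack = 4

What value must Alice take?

Jack must be 4 (only option left). Remove 4 from Carol, Alice, Kira.
Carol's domain is down to {2}, so Carol = 2. So Priya can't be 2.
The 6 still-open variables draw from only 6 values {1, 3, 5, 6, 7, 8}, so each is used; only Liam can be 6, hence Liam = 6.
Erin and Bob share exactly the 2 values {1, 5}; by pigeonhole those values go to them, so strike 1, 5 from Alice, Priya.
So Alice = 3.

3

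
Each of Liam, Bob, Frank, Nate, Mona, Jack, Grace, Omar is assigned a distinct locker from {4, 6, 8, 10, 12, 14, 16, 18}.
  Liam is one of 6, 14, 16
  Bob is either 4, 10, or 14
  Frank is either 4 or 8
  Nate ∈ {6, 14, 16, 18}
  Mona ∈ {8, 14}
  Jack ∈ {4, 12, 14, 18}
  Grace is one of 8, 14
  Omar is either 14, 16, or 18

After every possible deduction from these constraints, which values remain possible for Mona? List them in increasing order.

8, 14

The 8 variables together cover exactly {4, 6, 8, 10, 12, 14, 16, 18} — 8 values for 8 variables — and 10 appears only in Bob's list, so Bob = 10.
Among the 7 still-open variables, 12 fits only Jack (and all 7 values in {4, 6, 8, 12, 14, 16, 18} must be used), so Jack = 12.
Among the 6 still-open variables, 4 fits only Frank (and all 6 values in {4, 6, 8, 14, 16, 18} must be used), so Frank = 4.
Mona and Grace share exactly the 2 values {8, 14}; by pigeonhole those values go to them, so strike 8, 14 from Liam, Nate, Omar.
No further eliminations apply; Mona can still be any of 8, 14.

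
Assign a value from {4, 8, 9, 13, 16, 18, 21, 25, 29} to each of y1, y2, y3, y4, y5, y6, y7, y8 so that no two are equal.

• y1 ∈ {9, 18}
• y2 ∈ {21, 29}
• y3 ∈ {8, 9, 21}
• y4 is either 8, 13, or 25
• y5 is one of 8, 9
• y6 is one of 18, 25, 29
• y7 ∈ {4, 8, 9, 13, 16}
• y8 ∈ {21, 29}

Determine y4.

13

The 2 variables y2 and y8 are confined to {21, 29}, which locks those values in; drop them from y3, y6.
The 2 variables y3 and y5 are confined to {8, 9}, which locks those values in; drop them from y1, y4, y7.
That leaves y1 = 18. Remove 18 from y6.
y6's domain is down to {25}, so y6 = 25. Strike 25 from y4.
So y4 = 13.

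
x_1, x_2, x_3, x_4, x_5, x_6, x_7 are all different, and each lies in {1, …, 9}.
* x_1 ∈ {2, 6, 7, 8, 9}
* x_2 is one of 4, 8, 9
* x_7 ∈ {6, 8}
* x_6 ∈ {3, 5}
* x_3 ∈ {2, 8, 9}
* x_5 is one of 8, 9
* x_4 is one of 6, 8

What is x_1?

7

x_4 and x_7 share exactly the 2 values {6, 8}; by pigeonhole those values go to them, so strike 6, 8 from x_1, x_2, x_3, x_5.
x_5 must be 9 (only option left). Eliminate 9 elsewhere: x_1, x_2, x_3.
x_2's domain is down to {4}, so x_2 = 4.
x_3's domain is down to {2}, so x_3 = 2. Strike 2 from x_1.
So x_1 = 7.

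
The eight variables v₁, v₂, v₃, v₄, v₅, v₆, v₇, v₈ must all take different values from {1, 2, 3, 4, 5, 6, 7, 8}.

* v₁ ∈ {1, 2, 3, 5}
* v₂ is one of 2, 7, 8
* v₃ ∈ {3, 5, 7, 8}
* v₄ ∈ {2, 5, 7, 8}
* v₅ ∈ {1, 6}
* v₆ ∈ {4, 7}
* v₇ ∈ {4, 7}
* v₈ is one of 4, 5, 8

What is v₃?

The 8 variables together cover exactly {1, 2, 3, 4, 5, 6, 7, 8} — 8 values for 8 variables — and 6 appears only in v₅'s list, so v₅ = 6.
The 7 still-open variables together cover exactly {1, 2, 3, 4, 5, 7, 8} — 7 values for 7 variables — and 1 appears only in v₁'s list, so v₁ = 1.
The 6 still-open variables draw from only 6 values {2, 3, 4, 5, 7, 8}, so each is used; only v₃ can be 3, hence v₃ = 3.

3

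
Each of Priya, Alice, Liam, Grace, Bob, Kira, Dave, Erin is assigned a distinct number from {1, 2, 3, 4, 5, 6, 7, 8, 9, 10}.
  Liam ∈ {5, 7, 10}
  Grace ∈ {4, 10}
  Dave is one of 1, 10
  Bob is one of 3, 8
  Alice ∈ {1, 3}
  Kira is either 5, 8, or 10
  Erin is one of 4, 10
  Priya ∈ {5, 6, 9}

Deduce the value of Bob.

8

Grace and Erin between them cover only {4, 10} — a naked pair. Remove those values from Liam, Kira, Dave.
Dave's domain is down to {1}, so Dave = 1. Strike 1 from Alice.
Alice must be 3 (only option left). Eliminate 3 elsewhere: Bob.
So Bob = 8.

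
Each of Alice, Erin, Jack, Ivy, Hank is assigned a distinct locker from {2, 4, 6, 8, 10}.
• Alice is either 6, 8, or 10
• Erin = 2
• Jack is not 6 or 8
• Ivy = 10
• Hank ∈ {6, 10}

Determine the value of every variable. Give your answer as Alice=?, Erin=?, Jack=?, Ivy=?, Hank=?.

Erin must be 2 (only option left). So Jack can't be 2.
Ivy has just one choice, so Ivy = 10. So Alice, Jack, Hank can't be 10.
Hank's domain is down to {6}, so Hank = 6. Remove 6 from Alice.
Alice must be 8 (only option left).
Jack has just one choice, so Jack = 4.

Alice=8, Erin=2, Jack=4, Ivy=10, Hank=6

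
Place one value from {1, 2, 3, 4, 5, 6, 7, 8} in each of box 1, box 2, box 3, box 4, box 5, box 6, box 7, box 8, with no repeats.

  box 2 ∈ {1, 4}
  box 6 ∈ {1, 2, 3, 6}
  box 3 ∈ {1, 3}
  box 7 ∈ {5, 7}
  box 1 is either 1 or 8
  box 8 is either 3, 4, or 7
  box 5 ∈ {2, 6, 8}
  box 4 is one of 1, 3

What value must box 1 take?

8

The 8 variables draw from only 8 values {1, 2, 3, 4, 5, 6, 7, 8}, so each is used; only box 7 can be 5, hence box 7 = 5.
Among the 7 still-open variables, 7 fits only box 8 (and all 7 values in {1, 2, 3, 4, 6, 7, 8} must be used), so box 8 = 7.
The 6 still-open variables draw from only 6 values {1, 2, 3, 4, 6, 8}, so each is used; only box 2 can be 4, hence box 2 = 4.
The 2 variables box 3 and box 4 are confined to {1, 3}, which locks those values in; drop them from box 1, box 6.
So box 1 = 8.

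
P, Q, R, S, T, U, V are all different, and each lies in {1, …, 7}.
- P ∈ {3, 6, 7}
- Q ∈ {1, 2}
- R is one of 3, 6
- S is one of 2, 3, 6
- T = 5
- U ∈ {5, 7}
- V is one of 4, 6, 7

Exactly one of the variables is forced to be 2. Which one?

T must be 5 (only option left). Remove 5 from U.
U's domain is down to {7}, so U = 7. So P, V can't be 7.
The 5 still-open variables draw from only 5 values {1, 2, 3, 4, 6}, so each is used; only Q can be 1, hence Q = 1.
The 4 still-open variables draw from only 4 values {2, 3, 4, 6}, so each is used; only S can be 2, hence S = 2.

S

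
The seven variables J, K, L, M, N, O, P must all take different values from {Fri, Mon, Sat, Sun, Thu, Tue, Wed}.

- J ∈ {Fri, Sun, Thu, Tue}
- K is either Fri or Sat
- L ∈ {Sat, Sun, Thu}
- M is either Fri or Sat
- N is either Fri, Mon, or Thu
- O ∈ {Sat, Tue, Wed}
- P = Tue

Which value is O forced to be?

Wed

P's domain is down to {Tue}, so P = Tue. Eliminate Tue elsewhere: J, O.
The 6 still-open variables draw from only 6 values {Fri, Mon, Sat, Sun, Thu, Wed}, so each is used; only N can be Mon, hence N = Mon.
The 5 still-open variables together cover exactly {Fri, Sat, Sun, Thu, Wed} — 5 values for 5 variables — and Wed appears only in O's list, so O = Wed.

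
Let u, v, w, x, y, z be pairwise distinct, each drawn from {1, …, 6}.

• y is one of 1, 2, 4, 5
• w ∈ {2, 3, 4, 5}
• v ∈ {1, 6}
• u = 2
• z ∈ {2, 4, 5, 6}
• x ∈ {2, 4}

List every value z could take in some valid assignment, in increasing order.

5, 6

u has just one choice, so u = 2. So w, x, y, z can't be 2.
x must be 4 (only option left). Eliminate 4 elsewhere: w, y, z.
The 4 still-open variables draw from only 4 values {1, 3, 5, 6}, so each is used; only w can be 3, hence w = 3.
No further eliminations apply; z can still be any of 5, 6.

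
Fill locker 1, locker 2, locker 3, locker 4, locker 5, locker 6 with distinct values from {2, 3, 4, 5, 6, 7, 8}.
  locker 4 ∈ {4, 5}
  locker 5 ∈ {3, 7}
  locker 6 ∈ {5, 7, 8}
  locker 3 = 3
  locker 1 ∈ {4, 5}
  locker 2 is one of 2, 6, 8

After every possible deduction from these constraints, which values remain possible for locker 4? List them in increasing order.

4, 5

locker 3 has just one choice, so locker 3 = 3. Remove 3 from locker 5.
locker 5 must be 7 (only option left). Strike 7 from locker 6.
The 2 variables locker 1 and locker 4 are confined to {4, 5}, which locks those values in; drop them from locker 6.
locker 6 must be 8 (only option left). Eliminate 8 elsewhere: locker 2.
No further eliminations apply; locker 4 can still be any of 4, 5.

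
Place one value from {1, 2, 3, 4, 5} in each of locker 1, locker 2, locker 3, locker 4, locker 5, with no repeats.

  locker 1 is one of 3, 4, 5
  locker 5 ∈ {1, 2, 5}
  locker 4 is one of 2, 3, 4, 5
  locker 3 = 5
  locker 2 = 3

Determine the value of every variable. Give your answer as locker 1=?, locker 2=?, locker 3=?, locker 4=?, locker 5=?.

locker 2 must be 3 (only option left). Eliminate 3 elsewhere: locker 1, locker 4.
That leaves locker 3 = 5. Strike 5 from locker 1, locker 4, locker 5.
That leaves locker 1 = 4. Remove 4 from locker 4.
locker 4 has just one choice, so locker 4 = 2. So locker 5 can't be 2.
That leaves locker 5 = 1.

locker 1=4, locker 2=3, locker 3=5, locker 4=2, locker 5=1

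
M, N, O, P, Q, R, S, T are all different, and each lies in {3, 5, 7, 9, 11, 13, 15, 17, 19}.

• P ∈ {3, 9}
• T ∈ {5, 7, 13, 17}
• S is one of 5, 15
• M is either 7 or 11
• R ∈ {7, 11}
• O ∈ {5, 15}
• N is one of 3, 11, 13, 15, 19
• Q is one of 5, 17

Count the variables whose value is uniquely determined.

2

M and R share exactly the 2 values {7, 11}; by pigeonhole those values go to them, so strike 7, 11 from N, T.
The 2 variables O and S are confined to {5, 15}, which locks those values in; drop them from N, Q, T.
Q's domain is down to {17}, so Q = 17. Eliminate 17 elsewhere: T.
T has just one choice, so T = 13. Strike 13 from N.
Determined: Q=17, T=13. The other variables each still have more than one consistent value. That makes 2.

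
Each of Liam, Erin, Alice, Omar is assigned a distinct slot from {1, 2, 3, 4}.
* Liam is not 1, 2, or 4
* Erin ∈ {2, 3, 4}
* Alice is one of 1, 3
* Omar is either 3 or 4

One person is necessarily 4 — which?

Omar

Liam's domain is down to {3}, so Liam = 3. Eliminate 3 elsewhere: Erin, Alice, Omar.
So 4 goes to Omar.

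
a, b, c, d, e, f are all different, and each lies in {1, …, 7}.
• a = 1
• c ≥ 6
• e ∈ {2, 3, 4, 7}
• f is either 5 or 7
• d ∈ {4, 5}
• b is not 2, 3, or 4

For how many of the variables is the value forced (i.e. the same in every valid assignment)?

a has just one choice, so a = 1. Strike 1 from b.
The 3 variables b, c, f are confined to {5, 6, 7}, which locks those values in; drop them from d, e.
d's domain is down to {4}, so d = 4. Remove 4 from e.
Determined: a=1, d=4. The other variables each still have more than one consistent value. That makes 2.

2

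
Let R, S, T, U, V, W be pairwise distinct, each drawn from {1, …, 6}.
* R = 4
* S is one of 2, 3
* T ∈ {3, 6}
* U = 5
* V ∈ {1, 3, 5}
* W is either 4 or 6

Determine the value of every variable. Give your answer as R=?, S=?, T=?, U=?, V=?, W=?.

R=4, S=2, T=3, U=5, V=1, W=6

R must be 4 (only option left). Remove 4 from W.
U must be 5 (only option left). Strike 5 from V.
W has just one choice, so W = 6. Eliminate 6 elsewhere: T.
T must be 3 (only option left). Remove 3 from S, V.
That leaves V = 1.
That leaves S = 2.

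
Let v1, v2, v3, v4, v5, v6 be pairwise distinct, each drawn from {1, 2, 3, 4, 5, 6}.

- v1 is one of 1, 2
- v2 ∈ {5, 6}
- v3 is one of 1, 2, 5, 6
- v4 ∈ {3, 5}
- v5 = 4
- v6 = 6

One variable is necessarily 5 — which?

v2

v5's domain is down to {4}, so v5 = 4.
v6 has just one choice, so v6 = 6. So v2, v3 can't be 6.
So 5 goes to v2.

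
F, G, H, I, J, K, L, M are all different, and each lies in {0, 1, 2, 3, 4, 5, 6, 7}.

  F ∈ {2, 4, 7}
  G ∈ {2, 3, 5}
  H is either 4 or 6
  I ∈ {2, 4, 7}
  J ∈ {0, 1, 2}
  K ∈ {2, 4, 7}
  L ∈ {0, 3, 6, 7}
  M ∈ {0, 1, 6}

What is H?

6

The 8 variables draw from only 8 values {0, 1, 2, 3, 4, 5, 6, 7}, so each is used; only G can be 5, hence G = 5.
Among the 7 still-open variables, 3 fits only L (and all 7 values in {0, 1, 2, 3, 4, 6, 7} must be used), so L = 3.
F, I, K between them cover only {2, 4, 7} — a naked triple. Remove those values from H, J.
So H = 6.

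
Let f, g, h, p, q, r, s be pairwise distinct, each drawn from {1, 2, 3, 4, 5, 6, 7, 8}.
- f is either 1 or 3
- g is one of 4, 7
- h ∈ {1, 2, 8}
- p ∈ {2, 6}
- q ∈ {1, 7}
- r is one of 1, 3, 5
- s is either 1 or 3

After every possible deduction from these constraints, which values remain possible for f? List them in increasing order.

f and s share exactly the 2 values {1, 3}; by pigeonhole those values go to them, so strike 1, 3 from h, q, r.
q's domain is down to {7}, so q = 7. So g can't be 7.
That leaves r = 5.
That leaves g = 4.
No further eliminations apply; f can still be any of 1, 3.

1, 3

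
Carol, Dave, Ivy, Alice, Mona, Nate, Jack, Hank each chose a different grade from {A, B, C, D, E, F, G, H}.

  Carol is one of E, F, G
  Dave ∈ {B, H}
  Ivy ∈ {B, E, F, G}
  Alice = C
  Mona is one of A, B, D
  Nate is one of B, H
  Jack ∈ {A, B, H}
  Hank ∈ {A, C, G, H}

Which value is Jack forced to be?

Alice must be C (only option left). Remove C from Hank.
The 7 still-open variables draw from only 7 values {A, B, D, E, F, G, H}, so each is used; only Mona can be D, hence Mona = D.
The 2 variables Dave and Nate are confined to {B, H}, which locks those values in; drop them from Ivy, Jack, Hank.
So Jack = A.

A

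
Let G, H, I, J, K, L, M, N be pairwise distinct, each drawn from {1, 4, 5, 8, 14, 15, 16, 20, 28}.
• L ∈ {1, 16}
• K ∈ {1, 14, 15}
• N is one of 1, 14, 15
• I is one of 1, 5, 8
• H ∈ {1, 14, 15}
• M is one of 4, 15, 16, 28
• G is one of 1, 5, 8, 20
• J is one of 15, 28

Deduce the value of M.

4

H, K, N share exactly the 3 values {1, 14, 15}; by pigeonhole those values go to them, so strike 1, 14, 15 from G, I, J, L, M.
J's domain is down to {28}, so J = 28. Strike 28 from M.
L must be 16 (only option left). So M can't be 16.
So M = 4.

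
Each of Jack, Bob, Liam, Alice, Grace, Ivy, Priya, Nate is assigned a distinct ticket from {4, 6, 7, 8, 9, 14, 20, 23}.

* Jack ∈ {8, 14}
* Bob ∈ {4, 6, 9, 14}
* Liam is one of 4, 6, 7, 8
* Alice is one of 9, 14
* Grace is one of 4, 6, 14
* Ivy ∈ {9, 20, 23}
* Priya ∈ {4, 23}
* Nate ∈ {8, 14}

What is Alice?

9

The 8 variables together cover exactly {4, 6, 7, 8, 9, 14, 20, 23} — 8 values for 8 variables — and 7 appears only in Liam's list, so Liam = 7.
Among the 7 still-open variables, 20 fits only Ivy (and all 7 values in {4, 6, 8, 9, 14, 20, 23} must be used), so Ivy = 20.
Among the 6 still-open variables, 23 fits only Priya (and all 6 values in {4, 6, 8, 9, 14, 23} must be used), so Priya = 23.
Jack and Nate between them cover only {8, 14} — a naked pair. Remove those values from Bob, Alice, Grace.
So Alice = 9.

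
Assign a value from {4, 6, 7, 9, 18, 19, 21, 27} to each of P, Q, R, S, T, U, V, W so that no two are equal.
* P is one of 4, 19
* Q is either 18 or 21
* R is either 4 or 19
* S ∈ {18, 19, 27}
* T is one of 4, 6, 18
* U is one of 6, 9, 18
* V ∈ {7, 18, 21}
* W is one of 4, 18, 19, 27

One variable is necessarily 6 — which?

Among the 8 variables, 7 fits only V (and all 8 values in {4, 6, 7, 9, 18, 19, 21, 27} must be used), so V = 7.
Among the 7 still-open variables, 9 fits only U (and all 7 values in {4, 6, 9, 18, 19, 21, 27} must be used), so U = 9.
The 6 still-open variables draw from only 6 values {4, 6, 18, 19, 21, 27}, so each is used; only T can be 6, hence T = 6.

T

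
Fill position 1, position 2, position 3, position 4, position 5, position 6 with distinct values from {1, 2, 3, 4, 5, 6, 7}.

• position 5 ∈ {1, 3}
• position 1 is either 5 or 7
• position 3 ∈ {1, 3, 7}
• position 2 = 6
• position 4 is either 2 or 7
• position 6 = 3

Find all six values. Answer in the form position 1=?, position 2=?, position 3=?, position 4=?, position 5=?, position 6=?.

position 2's domain is down to {6}, so position 2 = 6.
That leaves position 6 = 3. Eliminate 3 elsewhere: position 3, position 5.
That leaves position 5 = 1. So position 3 can't be 1.
position 3 has just one choice, so position 3 = 7. Eliminate 7 elsewhere: position 1, position 4.
position 4 must be 2 (only option left).
position 1 has just one choice, so position 1 = 5.

position 1=5, position 2=6, position 3=7, position 4=2, position 5=1, position 6=3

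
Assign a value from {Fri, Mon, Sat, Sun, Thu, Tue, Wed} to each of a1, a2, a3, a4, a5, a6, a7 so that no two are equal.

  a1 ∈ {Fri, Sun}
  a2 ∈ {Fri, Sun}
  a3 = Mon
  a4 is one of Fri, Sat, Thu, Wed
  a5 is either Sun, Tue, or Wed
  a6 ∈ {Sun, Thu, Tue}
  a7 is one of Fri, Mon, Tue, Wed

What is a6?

a3's domain is down to {Mon}, so a3 = Mon. Strike Mon from a7.
The 6 still-open variables draw from only 6 values {Fri, Sat, Sun, Thu, Tue, Wed}, so each is used; only a4 can be Sat, hence a4 = Sat.
The 5 still-open variables draw from only 5 values {Fri, Sun, Thu, Tue, Wed}, so each is used; only a6 can be Thu, hence a6 = Thu.

Thu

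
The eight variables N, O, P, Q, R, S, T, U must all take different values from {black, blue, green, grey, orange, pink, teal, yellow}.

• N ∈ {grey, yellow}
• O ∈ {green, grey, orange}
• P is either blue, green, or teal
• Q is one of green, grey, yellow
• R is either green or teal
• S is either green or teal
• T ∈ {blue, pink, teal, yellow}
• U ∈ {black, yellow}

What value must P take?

The 8 variables draw from only 8 values {black, blue, green, grey, orange, pink, teal, yellow}, so each is used; only U can be black, hence U = black.
The 7 still-open variables draw from only 7 values {blue, green, grey, orange, pink, teal, yellow}, so each is used; only O can be orange, hence O = orange.
The 6 still-open variables together cover exactly {blue, green, grey, pink, teal, yellow} — 6 values for 6 variables — and pink appears only in T's list, so T = pink.
The 5 still-open variables draw from only 5 values {blue, green, grey, teal, yellow}, so each is used; only P can be blue, hence P = blue.

blue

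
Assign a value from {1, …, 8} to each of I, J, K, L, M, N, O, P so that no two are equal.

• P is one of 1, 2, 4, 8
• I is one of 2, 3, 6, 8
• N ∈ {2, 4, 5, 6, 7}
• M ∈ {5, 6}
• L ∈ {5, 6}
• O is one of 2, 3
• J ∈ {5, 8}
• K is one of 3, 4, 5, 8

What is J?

Among the 8 variables, 1 fits only P (and all 8 values in {1, 2, 3, 4, 5, 6, 7, 8} must be used), so P = 1.
The 7 still-open variables together cover exactly {2, 3, 4, 5, 6, 7, 8} — 7 values for 7 variables — and 7 appears only in N's list, so N = 7.
The 6 still-open variables draw from only 6 values {2, 3, 4, 5, 6, 8}, so each is used; only K can be 4, hence K = 4.
L and M share exactly the 2 values {5, 6}; by pigeonhole those values go to them, so strike 5, 6 from I, J.
So J = 8.

8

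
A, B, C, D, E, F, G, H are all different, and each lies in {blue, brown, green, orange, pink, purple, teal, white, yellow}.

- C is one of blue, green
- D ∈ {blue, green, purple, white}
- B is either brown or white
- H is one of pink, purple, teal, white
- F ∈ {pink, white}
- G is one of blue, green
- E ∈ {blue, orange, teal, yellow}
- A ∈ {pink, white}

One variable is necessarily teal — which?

H

The 2 variables A and F are confined to {pink, white}, which locks those values in; drop them from B, D, H.
B has just one choice, so B = brown.
C and G between them cover only {blue, green} — a naked pair. Remove those values from D, E.
That leaves D = purple. So H can't be purple.
So teal goes to H.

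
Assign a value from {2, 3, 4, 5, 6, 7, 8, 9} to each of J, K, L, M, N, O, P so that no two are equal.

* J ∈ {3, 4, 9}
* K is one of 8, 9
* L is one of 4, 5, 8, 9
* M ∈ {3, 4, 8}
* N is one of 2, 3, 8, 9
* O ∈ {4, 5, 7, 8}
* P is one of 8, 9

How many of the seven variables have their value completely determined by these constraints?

3

The 7 variables together cover exactly {2, 3, 4, 5, 7, 8, 9} — 7 values for 7 variables — and 2 appears only in N's list, so N = 2.
The 6 still-open variables together cover exactly {3, 4, 5, 7, 8, 9} — 6 values for 6 variables — and 7 appears only in O's list, so O = 7.
The 5 still-open variables together cover exactly {3, 4, 5, 8, 9} — 5 values for 5 variables — and 5 appears only in L's list, so L = 5.
K and P share exactly the 2 values {8, 9}; by pigeonhole those values go to them, so strike 8, 9 from J, M.
Determined: L=5, N=2, O=7. The other variables each still have more than one consistent value. That makes 3.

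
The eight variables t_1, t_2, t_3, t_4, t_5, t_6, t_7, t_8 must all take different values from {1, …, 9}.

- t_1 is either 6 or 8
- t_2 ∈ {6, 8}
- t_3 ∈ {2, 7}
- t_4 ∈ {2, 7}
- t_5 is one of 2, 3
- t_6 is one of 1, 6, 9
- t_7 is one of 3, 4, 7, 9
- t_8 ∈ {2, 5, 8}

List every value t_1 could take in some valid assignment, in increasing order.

6, 8

The 2 variables t_1 and t_2 are confined to {6, 8}, which locks those values in; drop them from t_6, t_8.
t_3 and t_4 between them cover only {2, 7} — a naked pair. Remove those values from t_5, t_7, t_8.
t_5 has just one choice, so t_5 = 3. Eliminate 3 elsewhere: t_7.
t_8 has just one choice, so t_8 = 5.
No further eliminations apply; t_1 can still be any of 6, 8.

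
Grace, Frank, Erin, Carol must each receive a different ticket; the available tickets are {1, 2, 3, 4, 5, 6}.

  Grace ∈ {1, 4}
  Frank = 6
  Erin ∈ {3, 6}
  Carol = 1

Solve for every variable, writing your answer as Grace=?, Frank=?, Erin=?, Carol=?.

Frank has just one choice, so Frank = 6. Eliminate 6 elsewhere: Erin.
Erin must be 3 (only option left).
That leaves Carol = 1. Remove 1 from Grace.
Grace's domain is down to {4}, so Grace = 4.

Grace=4, Frank=6, Erin=3, Carol=1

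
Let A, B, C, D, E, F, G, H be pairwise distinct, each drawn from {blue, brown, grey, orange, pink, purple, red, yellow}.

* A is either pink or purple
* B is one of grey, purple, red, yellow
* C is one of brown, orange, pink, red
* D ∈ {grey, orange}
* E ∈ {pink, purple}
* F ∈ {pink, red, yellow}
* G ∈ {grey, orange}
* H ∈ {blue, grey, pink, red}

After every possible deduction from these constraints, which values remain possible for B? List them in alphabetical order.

Among the 8 variables, blue fits only H (and all 8 values in {blue, brown, grey, orange, pink, purple, red, yellow} must be used), so H = blue.
The 7 still-open variables draw from only 7 values {brown, grey, orange, pink, purple, red, yellow}, so each is used; only C can be brown, hence C = brown.
A and E share exactly the 2 values {pink, purple}; by pigeonhole those values go to them, so strike pink, purple from B, F.
The 2 variables D and G are confined to {grey, orange}, which locks those values in; drop them from B.
No further eliminations apply; B can still be any of red, yellow.

red, yellow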